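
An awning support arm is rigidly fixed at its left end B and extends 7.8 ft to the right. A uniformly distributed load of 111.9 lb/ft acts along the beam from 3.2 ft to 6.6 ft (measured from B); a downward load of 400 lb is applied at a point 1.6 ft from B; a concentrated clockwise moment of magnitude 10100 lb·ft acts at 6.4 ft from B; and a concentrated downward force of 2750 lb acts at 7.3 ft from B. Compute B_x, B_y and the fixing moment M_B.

B_x = 0, B_y = 3530 lb, M_B = 32680 lb·ft

Resultant of the distributed load: 111.9 × 3.4 = 380.46 lb at 4.9 ft from B.
ΣF_x = 0: B_x = 0.
ΣF_y = 0: B_y − 111.9·3.4 − 400 − 2750 = 0 → B_y = 3530 lb.
ΣM about B: M_B − (111.9·3.4)·4.9 − 400·1.6 − 10100 − 2750·7.3 = 0 → M_B = 32680 lb·ft.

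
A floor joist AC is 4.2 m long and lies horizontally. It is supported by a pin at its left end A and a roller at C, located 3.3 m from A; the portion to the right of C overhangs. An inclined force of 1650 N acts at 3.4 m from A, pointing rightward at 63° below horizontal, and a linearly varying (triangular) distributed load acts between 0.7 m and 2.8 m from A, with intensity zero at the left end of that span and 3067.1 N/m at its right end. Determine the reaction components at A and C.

A_x = -749.1 N, A_y = 1127 N, C_y = 3564 N

Resultant of the triangular load: ½ × 3067.1 × 2.1 = 3220.455 N, acting at 2.1 m from A (one-third of the span from the peak).
ΣM about A: C_y·3.3 − 1650·sin63°·3.4 − (½·3067.1·2.1)·2.1 = 0 → C_y = 11761.5/3.3 = 3564.09 ≈ 3564 N.
ΣF_y = 0: A_y + 3564.09 − 1650·sin63° − ½·3067.1·2.1 = 0 → A_y = 1127 N.
ΣF_x = 0: A_x + 1650·cos63° = 0 → A_x = -749.1 N.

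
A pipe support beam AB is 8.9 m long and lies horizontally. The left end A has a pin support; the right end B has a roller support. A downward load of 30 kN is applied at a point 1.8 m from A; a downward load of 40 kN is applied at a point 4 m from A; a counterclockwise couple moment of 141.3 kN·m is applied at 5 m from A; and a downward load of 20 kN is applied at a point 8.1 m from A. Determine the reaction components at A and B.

Taking moments about A: B_y·8.9 − 30·1.8 − 40·4 + 141.3 − 20·8.1 = 0 → B_y = 234.7/8.9 = 26.3708 ≈ 26.37 kN.
ΣF_y = 0: A_y + 26.3708 − 30 − 40 − 20 = 0 → A_y = 63.63 kN.
ΣF_x = 0: no horizontal applied forces, so A_x = 0.

A_x = 0, A_y = 63.63 kN, B_y = 26.37 kN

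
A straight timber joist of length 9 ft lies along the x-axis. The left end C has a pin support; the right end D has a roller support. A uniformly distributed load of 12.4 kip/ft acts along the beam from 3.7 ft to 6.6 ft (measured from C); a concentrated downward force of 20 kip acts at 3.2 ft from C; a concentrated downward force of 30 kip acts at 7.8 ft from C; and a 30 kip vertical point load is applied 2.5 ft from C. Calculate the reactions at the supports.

Resultant of the distributed load: 12.4 × 2.9 = 35.96 kip at 5.15 ft from C.
Taking moments about C: D_y·9 − (12.4·2.9)·5.15 − 20·3.2 − 30·7.8 − 30·2.5 = 0 → D_y = 558.194/9 = 62.0216 ≈ 62.02 kip.
ΣF_y = 0: C_y + 62.0216 − 12.4·2.9 − 20 − 30 − 30 = 0 → C_y = 53.94 kip.
ΣF_x = 0: no horizontal applied forces, so C_x = 0.

C_x = 0, C_y = 53.94 kip, D_y = 62.02 kip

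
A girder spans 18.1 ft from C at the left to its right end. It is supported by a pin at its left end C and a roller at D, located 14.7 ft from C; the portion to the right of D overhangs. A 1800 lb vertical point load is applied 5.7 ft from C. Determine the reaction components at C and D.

C_x = 0, C_y = 1102 lb, D_y = 698.0 lb

Moments about C: D_y·14.7 − 1800·5.7 = 0 → D_y = 10260/14.7 = 697.959 ≈ 698.0 lb.
ΣF_y = 0: C_y + 697.959 − 1800 = 0 → C_y = 1102 lb.
ΣF_x = 0: no horizontal applied forces, so C_x = 0.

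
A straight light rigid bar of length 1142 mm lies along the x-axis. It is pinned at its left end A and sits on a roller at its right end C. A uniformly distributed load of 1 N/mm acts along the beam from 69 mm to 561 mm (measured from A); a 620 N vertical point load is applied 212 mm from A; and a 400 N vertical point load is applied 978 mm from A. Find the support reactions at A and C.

Resultant of the distributed load: 1 × 492 = 492 N at 315 mm from A.
ΣM about A: C_y·1142 − (1·492)·315 − 620·212 − 400·978 = 0 → C_y = 677620/1142 = 593.363 ≈ 593.4 N.
ΣF_y = 0: A_y + 593.363 − 1·492 − 620 − 400 = 0 → A_y = 918.6 N.
ΣF_x = 0: no horizontal applied forces, so A_x = 0.

A_x = 0, A_y = 918.6 N, C_y = 593.4 N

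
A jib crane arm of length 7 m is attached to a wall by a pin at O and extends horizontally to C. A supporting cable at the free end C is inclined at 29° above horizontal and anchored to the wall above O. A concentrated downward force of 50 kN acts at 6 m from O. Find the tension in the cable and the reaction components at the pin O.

T = 88.40 kN, O_x = 77.32 kN, O_y = 7.143 kN

ΣM about O: T·sin29°·7 − 50·6 = 0 → T = 300/(7·0.48481) = 88.3999 ≈ 88.40 kN.
ΣF_x = 0: O_x − T·cos29° = 0 → O_x = 88.3999 × 0.87462 = 77.32 kN.
ΣF_y = 0: O_y + T·sin29° − 50 = 0 → O_y = 50 − 88.3999 × 0.48481 = 7.143 kN.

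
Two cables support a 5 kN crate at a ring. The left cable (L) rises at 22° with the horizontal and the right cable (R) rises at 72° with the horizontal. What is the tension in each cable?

ΣF_x = 0: −T_L·cos22° + T_R·cos72° = 0 → T_R = 3.00043·T_L.
ΣF_y = 0: T_L·sin22° + T_R·sin72° = 5.
Substitute: T_L·(0.374607 + 3.00043·0.951057) = 5 → T_L = 1.54886 ≈ 1.549 kN.
Then T_R = 3.00043 × 1.54886 = 4.647 kN.

T_L = 1.549 kN, T_R = 4.647 kN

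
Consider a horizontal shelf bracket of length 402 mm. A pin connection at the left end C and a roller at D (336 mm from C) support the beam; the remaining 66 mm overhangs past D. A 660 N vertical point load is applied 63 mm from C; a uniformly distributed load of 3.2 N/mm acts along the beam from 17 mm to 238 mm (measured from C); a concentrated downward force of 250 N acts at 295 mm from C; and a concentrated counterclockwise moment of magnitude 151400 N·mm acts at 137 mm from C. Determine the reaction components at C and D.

Resultant of the distributed load: 3.2 × 221 = 707.2 N at 127.5 mm from C.
ΣM about C: D_y·336 − 660·63 − (3.2·221)·127.5 − 250·295 + 151400 = 0 → D_y = 54098/336 = 161.006 ≈ 161.0 N.
ΣF_y = 0: C_y + 161.006 − 660 − 3.2·221 − 250 = 0 → C_y = 1456 N.
ΣF_x = 0: no horizontal applied forces, so C_x = 0.

C_x = 0, C_y = 1456 N, D_y = 161.0 N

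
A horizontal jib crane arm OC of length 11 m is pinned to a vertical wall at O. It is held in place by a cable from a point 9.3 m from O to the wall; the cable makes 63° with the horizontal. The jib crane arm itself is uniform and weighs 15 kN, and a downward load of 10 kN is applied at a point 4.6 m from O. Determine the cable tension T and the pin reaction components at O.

ΣM about O: T·sin63°·9.3 − 15·5.5 − 10·4.6 = 0 → T = 128.5/(9.3·0.891007) = 15.5074 ≈ 15.51 kN.
ΣF_x = 0: O_x − T·cos63° = 0 → O_x = 15.5074 × 0.45399 = 7.040 kN.
ΣF_y = 0: O_y + T·sin63° − 15 − 10 = 0 → O_y = 25 − 15.5074 × 0.891007 = 11.18 kN.

T = 15.51 kN, O_x = 7.040 kN, O_y = 11.18 kN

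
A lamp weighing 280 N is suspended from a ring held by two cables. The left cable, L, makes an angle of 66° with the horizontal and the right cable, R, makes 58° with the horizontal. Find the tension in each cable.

T_L = 179.0 N, T_R = 137.4 N

ΣF_x = 0: −T_L·cos66° + T_R·cos58° = 0 → T_R = 0.767545·T_L.
ΣF_y = 0: T_L·sin66° + T_R·sin58° = 280.
Substitute: T_L·(0.913545 + 0.767545·0.848048) = 280 → T_L = 178.975 ≈ 179.0 N.
Then T_R = 0.767545 × 178.975 = 137.4 N.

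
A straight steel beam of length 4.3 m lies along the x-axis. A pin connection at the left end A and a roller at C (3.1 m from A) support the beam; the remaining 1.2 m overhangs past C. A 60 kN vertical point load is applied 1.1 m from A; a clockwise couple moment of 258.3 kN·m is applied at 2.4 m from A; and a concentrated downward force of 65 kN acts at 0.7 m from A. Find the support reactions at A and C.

Taking moments about A: C_y·3.1 − 60·1.1 − 258.3 − 65·0.7 = 0 → C_y = 369.8/3.1 = 119.29 ≈ 119.3 kN.
ΣF_y = 0: A_y + 119.29 − 60 − 65 = 0 → A_y = 5.710 kN.
ΣF_x = 0: no horizontal applied forces, so A_x = 0.

A_x = 0, A_y = 5.710 kN, C_y = 119.3 kN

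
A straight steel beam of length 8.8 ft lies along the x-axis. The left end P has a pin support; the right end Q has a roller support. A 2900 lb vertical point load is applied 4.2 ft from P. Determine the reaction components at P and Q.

P_x = 0, P_y = 1516 lb, Q_y = 1384 lb

Moments about P: Q_y·8.8 − 2900·4.2 = 0 → Q_y = 12180/8.8 = 1384.09 ≈ 1384 lb.
ΣF_y = 0: P_y + 1384.09 − 2900 = 0 → P_y = 1516 lb.
ΣF_x = 0: no horizontal applied forces, so P_x = 0.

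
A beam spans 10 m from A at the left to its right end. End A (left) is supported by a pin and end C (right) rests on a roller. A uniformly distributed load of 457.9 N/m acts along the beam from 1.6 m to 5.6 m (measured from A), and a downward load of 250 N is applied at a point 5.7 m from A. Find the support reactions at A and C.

A_x = 0, A_y = 1280 N, C_y = 801.9 N

Resultant of the distributed load: 457.9 × 4 = 1831.6 N at 3.6 m from A.
ΣM about A: C_y·10 − (457.9·4)·3.6 − 250·5.7 = 0 → C_y = 8018.76/10 = 801.876 ≈ 801.9 N.
ΣF_y = 0: A_y + 801.876 − 457.9·4 − 250 = 0 → A_y = 1280 N.
ΣF_x = 0: no horizontal applied forces, so A_x = 0.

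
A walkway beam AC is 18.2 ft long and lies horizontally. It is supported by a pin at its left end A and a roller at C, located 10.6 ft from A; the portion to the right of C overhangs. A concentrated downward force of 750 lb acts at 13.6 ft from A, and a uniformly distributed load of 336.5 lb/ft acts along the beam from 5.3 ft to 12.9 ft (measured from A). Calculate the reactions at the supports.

A_x = 0, A_y = 149.6 lb, C_y = 3158 lb

Resultant of the distributed load: 336.5 × 7.6 = 2557.4 lb at 9.1 ft from A.
Moments about A: C_y·10.6 − 750·13.6 − (336.5·7.6)·9.1 = 0 → C_y = 33472.34/10.6 = 3157.77 ≈ 3158 lb.
ΣF_y = 0: A_y + 3157.77 − 750 − 336.5·7.6 = 0 → A_y = 149.6 lb.
ΣF_x = 0: no horizontal applied forces, so A_x = 0.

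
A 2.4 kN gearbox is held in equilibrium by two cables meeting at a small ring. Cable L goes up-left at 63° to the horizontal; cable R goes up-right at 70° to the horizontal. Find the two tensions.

T_L = 1.122 kN, T_R = 1.490 kN

ΣF_x = 0: −T_L·cos63° + T_R·cos70° = 0 → T_R = 1.32738·T_L.
ΣF_y = 0: T_L·sin63° + T_R·sin70° = 2.4.
Substitute: T_L·(0.891007 + 1.32738·0.939693) = 2.4 → T_L = 1.12237 ≈ 1.122 kN.
Then T_R = 1.32738 × 1.12237 = 1.490 kN.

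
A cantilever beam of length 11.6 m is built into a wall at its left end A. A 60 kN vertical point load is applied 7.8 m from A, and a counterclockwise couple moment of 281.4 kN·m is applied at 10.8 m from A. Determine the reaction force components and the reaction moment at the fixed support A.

A_x = 0, A_y = 60.00 kN, M_A = 186.6 kN·m

ΣF_x = 0: A_x = 0.
ΣF_y = 0: A_y − 60 = 0 → A_y = 60.00 kN.
ΣM about A: M_A − 60·7.8 + 281.4 = 0 → M_A = 186.6 kN·m.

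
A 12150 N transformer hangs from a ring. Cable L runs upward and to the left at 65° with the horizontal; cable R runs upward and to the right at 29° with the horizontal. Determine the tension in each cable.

ΣF_x = 0: −T_L·cos65° + T_R·cos29° = 0 → T_R = 0.483202·T_L.
ΣF_y = 0: T_L·sin65° + T_R·sin29° = 12150.
Substitute: T_L·(0.906308 + 0.483202·0.48481) = 12150 → T_L = 10652.6 ≈ 10650 N.
Then T_R = 0.483202 × 10652.6 = 5147 N.

T_L = 10650 N, T_R = 5147 N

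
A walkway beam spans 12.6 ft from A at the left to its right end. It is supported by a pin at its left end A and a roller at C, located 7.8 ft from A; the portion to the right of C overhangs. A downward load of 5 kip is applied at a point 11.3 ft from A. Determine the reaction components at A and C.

A_x = 0, A_y = -2.244 kip, C_y = 7.244 kip

ΣM about A: C_y·7.8 − 5·11.3 = 0 → C_y = 56.5/7.8 = 7.24359 ≈ 7.244 kip.
ΣF_y = 0: A_y + 7.24359 − 5 = 0 → A_y = -2.244 kip.
ΣF_x = 0: no horizontal applied forces, so A_x = 0.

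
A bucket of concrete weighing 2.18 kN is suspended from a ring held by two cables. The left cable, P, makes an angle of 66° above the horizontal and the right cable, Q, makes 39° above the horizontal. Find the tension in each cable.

ΣF_x = 0: −T_P·cos66° + T_Q·cos39° = 0 → T_Q = 0.523372·T_P.
ΣF_y = 0: T_P·sin66° + T_Q·sin39° = 2.18.
Substitute: T_P·(0.913545 + 0.523372·0.62932) = 2.18 → T_P = 1.75394 ≈ 1.754 kN.
Then T_Q = 0.523372 × 1.75394 = 0.9180 kN.

T_P = 1.754 kN, T_Q = 0.9180 kN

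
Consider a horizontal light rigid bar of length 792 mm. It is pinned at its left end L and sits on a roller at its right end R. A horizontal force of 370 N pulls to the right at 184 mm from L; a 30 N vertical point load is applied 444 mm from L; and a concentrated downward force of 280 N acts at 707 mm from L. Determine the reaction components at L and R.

ΣM about L: R_y·792 − 30·444 − 280·707 = 0 → R_y = 211280/792 = 266.768 ≈ 266.8 N.
ΣF_y = 0: L_y + 266.768 − 30 − 280 = 0 → L_y = 43.23 N.
ΣF_x = 0: L_x + 370 = 0 → L_x = -370.0 N.

L_x = -370.0 N, L_y = 43.23 N, R_y = 266.8 N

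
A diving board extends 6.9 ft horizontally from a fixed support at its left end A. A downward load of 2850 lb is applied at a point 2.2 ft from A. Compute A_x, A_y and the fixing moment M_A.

A_x = 0, A_y = 2850 lb, M_A = 6270 lb·ft

ΣF_x = 0: A_x = 0.
ΣF_y = 0: A_y − 2850 = 0 → A_y = 2850 lb.
ΣM about A: M_A − 2850·2.2 = 0 → M_A = 6270 lb·ft.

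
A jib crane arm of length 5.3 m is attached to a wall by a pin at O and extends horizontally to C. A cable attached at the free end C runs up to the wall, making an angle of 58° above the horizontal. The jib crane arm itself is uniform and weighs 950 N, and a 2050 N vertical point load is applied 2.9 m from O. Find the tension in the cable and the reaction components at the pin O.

ΣM about O: T·sin58°·5.3 − 950·2.65 − 2050·2.9 = 0 → T = 8462.5/(5.3·0.848048) = 1882.79 ≈ 1883 N.
ΣF_x = 0: O_x − T·cos58° = 0 → O_x = 1882.79 × 0.529919 = 997.7 N.
ΣF_y = 0: O_y + T·sin58° − 950 − 2050 = 0 → O_y = 3000 − 1882.79 × 0.848048 = 1403 N.

T = 1883 N, O_x = 997.7 N, O_y = 1403 N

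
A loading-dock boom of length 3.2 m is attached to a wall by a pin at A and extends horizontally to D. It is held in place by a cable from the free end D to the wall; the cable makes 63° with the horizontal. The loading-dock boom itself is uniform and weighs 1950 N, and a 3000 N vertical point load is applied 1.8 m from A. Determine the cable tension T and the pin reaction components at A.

T = 2988 N, A_x = 1357 N, A_y = 2288 N

ΣM about A: T·sin63°·3.2 − 1950·1.6 − 3000·1.8 = 0 → T = 8520/(3.2·0.891007) = 2988.19 ≈ 2988 N.
ΣF_x = 0: A_x − T·cos63° = 0 → A_x = 2988.19 × 0.45399 = 1357 N.
ΣF_y = 0: A_y + T·sin63° − 1950 − 3000 = 0 → A_y = 4950 − 2988.19 × 0.891007 = 2288 N.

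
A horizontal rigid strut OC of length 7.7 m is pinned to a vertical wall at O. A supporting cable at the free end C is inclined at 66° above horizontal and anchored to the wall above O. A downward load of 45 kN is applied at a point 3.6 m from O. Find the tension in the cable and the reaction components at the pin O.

T = 23.03 kN, O_x = 9.367 kN, O_y = 23.96 kN

ΣM about O: T·sin66°·7.7 − 45·3.6 = 0 → T = 162/(7.7·0.913545) = 23.03 kN.
ΣF_x = 0: O_x − T·cos66° = 0 → O_x = 23.03 × 0.406737 = 9.367 kN.
ΣF_y = 0: O_y + T·sin66° − 45 = 0 → O_y = 45 − 23.03 × 0.913545 = 23.96 kN.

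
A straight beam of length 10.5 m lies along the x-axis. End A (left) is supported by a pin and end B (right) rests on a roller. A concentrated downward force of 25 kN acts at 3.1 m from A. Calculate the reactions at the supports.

Moments about A: B_y·10.5 − 25·3.1 = 0 → B_y = 77.5/10.5 = 7.38095 ≈ 7.381 kN.
ΣF_y = 0: A_y + 7.38095 − 25 = 0 → A_y = 17.62 kN.
ΣF_x = 0: no horizontal applied forces, so A_x = 0.

A_x = 0, A_y = 17.62 kN, B_y = 7.381 kN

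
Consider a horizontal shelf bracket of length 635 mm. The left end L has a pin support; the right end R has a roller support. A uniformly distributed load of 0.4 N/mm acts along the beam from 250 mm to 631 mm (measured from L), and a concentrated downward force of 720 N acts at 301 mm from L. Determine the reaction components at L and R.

Resultant of the distributed load: 0.4 × 381 = 152.4 N at 440.5 mm from L.
ΣM about L: R_y·635 − (0.4·381)·440.5 − 720·301 = 0 → R_y = 283852.2/635 = 447.011 ≈ 447.0 N.
ΣF_y = 0: L_y + 447.011 − 0.4·381 − 720 = 0 → L_y = 425.4 N.
ΣF_x = 0: no horizontal applied forces, so L_x = 0.

L_x = 0, L_y = 425.4 N, R_y = 447.0 N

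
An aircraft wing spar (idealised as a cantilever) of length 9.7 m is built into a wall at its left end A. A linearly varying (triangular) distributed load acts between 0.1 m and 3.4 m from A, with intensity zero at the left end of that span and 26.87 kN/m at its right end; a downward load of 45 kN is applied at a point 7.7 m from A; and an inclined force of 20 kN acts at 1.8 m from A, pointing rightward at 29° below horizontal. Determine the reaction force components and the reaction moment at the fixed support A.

A_x = -17.49 kN, A_y = 99.03 kN, M_A = 465.9 kN·m

Resultant of the triangular load: ½ × 26.87 × 3.3 = 44.3355 kN, acting at 2.3 m from A (one-third of the span from the peak).
ΣF_x = 0: A_x + 20·cos29° = 0 → A_x = -17.49 kN.
ΣF_y = 0: A_y − ½·26.87·3.3 − 45 − 20·sin29° = 0 → A_y = 99.03 kN.
ΣM about A: M_A − (½·26.87·3.3)·2.3 − 45·7.7 − 20·sin29°·1.8 = 0 → M_A = 465.9 kN·m.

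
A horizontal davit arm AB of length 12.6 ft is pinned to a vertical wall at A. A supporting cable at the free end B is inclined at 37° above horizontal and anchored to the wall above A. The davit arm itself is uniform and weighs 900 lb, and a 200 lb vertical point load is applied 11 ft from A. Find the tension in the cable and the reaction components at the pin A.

ΣM about A: T·sin37°·12.6 − 900·6.3 − 200·11 = 0 → T = 7870/(12.6·0.601815) = 1037.87 ≈ 1038 lb.
ΣF_x = 0: A_x − T·cos37° = 0 → A_x = 1037.87 × 0.798636 = 828.9 lb.
ΣF_y = 0: A_y + T·sin37° − 900 − 200 = 0 → A_y = 1100 − 1037.87 × 0.601815 = 475.4 lb.

T = 1038 lb, A_x = 828.9 lb, A_y = 475.4 lb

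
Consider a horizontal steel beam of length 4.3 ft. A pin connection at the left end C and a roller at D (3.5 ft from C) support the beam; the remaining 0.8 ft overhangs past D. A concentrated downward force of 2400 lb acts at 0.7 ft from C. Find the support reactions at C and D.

C_x = 0, C_y = 1920 lb, D_y = 480.0 lb

Taking moments about C: D_y·3.5 − 2400·0.7 = 0 → D_y = 1680/3.5 = 480.0 lb.
ΣF_y = 0: C_y + 480 − 2400 = 0 → C_y = 1920 lb.
ΣF_x = 0: no horizontal applied forces, so C_x = 0.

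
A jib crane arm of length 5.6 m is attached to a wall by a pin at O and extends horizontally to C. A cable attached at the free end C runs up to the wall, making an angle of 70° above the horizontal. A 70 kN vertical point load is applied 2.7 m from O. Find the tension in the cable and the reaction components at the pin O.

ΣM about O: T·sin70°·5.6 − 70·2.7 = 0 → T = 189/(5.6·0.939693) = 35.916 ≈ 35.92 kN.
ΣF_x = 0: O_x − T·cos70° = 0 → O_x = 35.916 × 0.34202 = 12.28 kN.
ΣF_y = 0: O_y + T·sin70° − 70 = 0 → O_y = 70 − 35.916 × 0.939693 = 36.25 kN.

T = 35.92 kN, O_x = 12.28 kN, O_y = 36.25 kN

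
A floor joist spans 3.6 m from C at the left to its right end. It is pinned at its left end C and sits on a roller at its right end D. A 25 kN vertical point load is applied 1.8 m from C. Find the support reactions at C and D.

C_x = 0, C_y = 12.50 kN, D_y = 12.50 kN

ΣM about C: D_y·3.6 − 25·1.8 = 0 → D_y = 45/3.6 = 12.50 kN.
ΣF_y = 0: C_y + 12.5 − 25 = 0 → C_y = 12.50 kN.
ΣF_x = 0: no horizontal applied forces, so C_x = 0.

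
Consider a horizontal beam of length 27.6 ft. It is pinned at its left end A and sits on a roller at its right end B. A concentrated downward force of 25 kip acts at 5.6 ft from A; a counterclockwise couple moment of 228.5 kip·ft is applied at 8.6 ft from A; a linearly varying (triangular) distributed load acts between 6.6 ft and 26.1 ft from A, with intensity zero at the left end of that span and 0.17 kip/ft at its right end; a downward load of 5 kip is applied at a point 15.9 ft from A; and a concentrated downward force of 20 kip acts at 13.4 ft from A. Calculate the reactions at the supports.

A_x = 0, A_y = 41.10 kip, B_y = 10.56 kip

Resultant of the triangular load: ½ × 0.17 × 19.5 = 1.6575 kip, acting at 19.6 ft from A (one-third of the span from the peak).
Taking moments about A: B_y·27.6 − 25·5.6 + 228.5 − (½·0.17·19.5)·19.6 − 5·15.9 − 20·13.4 = 0 → B_y = 291.487/27.6 = 10.5611 ≈ 10.56 kip.
ΣF_y = 0: A_y + 10.5611 − 25 − ½·0.17·19.5 − 5 − 20 = 0 → A_y = 41.10 kip.
ΣF_x = 0: no horizontal applied forces, so A_x = 0.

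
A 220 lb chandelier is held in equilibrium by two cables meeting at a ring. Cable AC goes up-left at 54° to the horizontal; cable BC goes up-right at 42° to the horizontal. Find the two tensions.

ΣF_x = 0: −T_AC·cos54° + T_BC·cos42° = 0 → T_BC = 0.790943·T_AC.
ΣF_y = 0: T_AC·sin54° + T_BC·sin42° = 220.
Substitute: T_AC·(0.809017 + 0.790943·0.669131) = 220 → T_AC = 164.392 ≈ 164.4 lb.
Then T_BC = 0.790943 × 164.392 = 130.0 lb.

T_AC = 164.4 lb, T_BC = 130.0 lb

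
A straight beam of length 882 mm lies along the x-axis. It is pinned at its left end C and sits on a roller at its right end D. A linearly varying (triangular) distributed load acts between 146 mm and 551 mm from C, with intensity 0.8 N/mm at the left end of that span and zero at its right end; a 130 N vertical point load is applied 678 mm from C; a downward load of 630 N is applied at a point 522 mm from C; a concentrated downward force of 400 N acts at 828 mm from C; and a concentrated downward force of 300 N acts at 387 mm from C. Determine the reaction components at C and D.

Resultant of the triangular load: ½ × 0.8 × 405 = 162 N, acting at 281 mm from C (one-third of the span from the peak).
Moments about C: D_y·882 − (½·0.8·405)·281 − 130·678 − 630·522 − 400·828 − 300·387 = 0 → D_y = 909822/882 = 1031.54 ≈ 1032 N.
ΣF_y = 0: C_y + 1031.54 − ½·0.8·405 − 130 − 630 − 400 − 300 = 0 → C_y = 590.5 N.
ΣF_x = 0: no horizontal applied forces, so C_x = 0.

C_x = 0, C_y = 590.5 N, D_y = 1032 N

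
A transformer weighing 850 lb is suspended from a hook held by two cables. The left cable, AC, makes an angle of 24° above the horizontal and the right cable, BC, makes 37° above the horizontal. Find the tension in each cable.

ΣF_x = 0: −T_AC·cos24° + T_BC·cos37° = 0 → T_BC = 1.14388·T_AC.
ΣF_y = 0: T_AC·sin24° + T_BC·sin37° = 850.
Substitute: T_AC·(0.406737 + 1.14388·0.601815) = 850 → T_AC = 776.156 ≈ 776.2 lb.
Then T_BC = 1.14388 × 776.156 = 887.8 lb.

T_AC = 776.2 lb, T_BC = 887.8 lb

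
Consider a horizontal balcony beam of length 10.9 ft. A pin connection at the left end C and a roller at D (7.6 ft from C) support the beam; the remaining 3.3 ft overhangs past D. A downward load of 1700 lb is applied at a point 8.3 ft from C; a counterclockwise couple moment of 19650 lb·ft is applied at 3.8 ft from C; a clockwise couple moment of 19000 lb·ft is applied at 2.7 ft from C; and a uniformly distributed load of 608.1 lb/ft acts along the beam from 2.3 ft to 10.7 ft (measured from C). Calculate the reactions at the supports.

Resultant of the distributed load: 608.1 × 8.4 = 5108.04 lb at 6.5 ft from C.
ΣM about C: D_y·7.6 − 1700·8.3 + 19650 − 19000 − (608.1·8.4)·6.5 = 0 → D_y = 46662.26/7.6 = 6139.77 ≈ 6140 lb.
ΣF_y = 0: C_y + 6139.77 − 1700 − 608.1·8.4 = 0 → C_y = 668.3 lb.
ΣF_x = 0: no horizontal applied forces, so C_x = 0.

C_x = 0, C_y = 668.3 lb, D_y = 6140 lb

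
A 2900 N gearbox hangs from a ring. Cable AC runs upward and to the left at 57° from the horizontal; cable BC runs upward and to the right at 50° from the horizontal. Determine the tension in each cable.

ΣF_x = 0: −T_AC·cos57° + T_BC·cos50° = 0 → T_BC = 0.847308·T_AC.
ΣF_y = 0: T_AC·sin57° + T_BC·sin50° = 2900.
Substitute: T_AC·(0.838671 + 0.847308·0.766044) = 2900 → T_AC = 1949.26 ≈ 1949 N.
Then T_BC = 0.847308 × 1949.26 = 1652 N.

T_AC = 1949 N, T_BC = 1652 N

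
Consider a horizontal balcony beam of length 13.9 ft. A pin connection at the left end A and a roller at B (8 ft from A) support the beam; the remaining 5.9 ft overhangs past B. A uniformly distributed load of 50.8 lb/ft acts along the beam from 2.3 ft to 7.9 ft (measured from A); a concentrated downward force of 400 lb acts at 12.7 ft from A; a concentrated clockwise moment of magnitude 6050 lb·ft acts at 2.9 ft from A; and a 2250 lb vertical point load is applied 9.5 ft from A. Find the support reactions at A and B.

Resultant of the distributed load: 50.8 × 5.6 = 284.48 lb at 5.1 ft from A.
Taking moments about A: B_y·8 − (50.8·5.6)·5.1 − 400·12.7 − 6050 − 2250·9.5 = 0 → B_y = 33955.848/8 = 4244.48 ≈ 4244 lb.
ΣF_y = 0: A_y + 4244.48 − 50.8·5.6 − 400 − 2250 = 0 → A_y = -1310 lb.
ΣF_x = 0: no horizontal applied forces, so A_x = 0.

A_x = 0, A_y = -1310 lb, B_y = 4244 lb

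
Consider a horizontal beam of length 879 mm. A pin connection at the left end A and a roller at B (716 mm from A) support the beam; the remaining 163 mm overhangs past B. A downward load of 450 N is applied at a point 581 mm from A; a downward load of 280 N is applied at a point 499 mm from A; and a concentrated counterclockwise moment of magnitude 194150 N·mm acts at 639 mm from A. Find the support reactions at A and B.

Moments about A: B_y·716 − 450·581 − 280·499 + 194150 = 0 → B_y = 207020/716 = 289.134 ≈ 289.1 N.
ΣF_y = 0: A_y + 289.134 − 450 − 280 = 0 → A_y = 440.9 N.
ΣF_x = 0: no horizontal applied forces, so A_x = 0.

A_x = 0, A_y = 440.9 N, B_y = 289.1 N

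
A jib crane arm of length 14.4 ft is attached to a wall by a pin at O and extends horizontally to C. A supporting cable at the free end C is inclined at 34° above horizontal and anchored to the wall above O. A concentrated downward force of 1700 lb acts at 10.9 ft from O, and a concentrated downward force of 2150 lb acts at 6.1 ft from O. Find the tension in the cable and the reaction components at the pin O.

ΣM about O: T·sin34°·14.4 − 1700·10.9 − 2150·6.1 = 0 → T = 31645/(14.4·0.559193) = 3929.89 ≈ 3930 lb.
ΣF_x = 0: O_x − T·cos34° = 0 → O_x = 3929.89 × 0.829038 = 3258 lb.
ΣF_y = 0: O_y + T·sin34° − 1700 − 2150 = 0 → O_y = 3850 − 3929.89 × 0.559193 = 1652 lb.

T = 3930 lb, O_x = 3258 lb, O_y = 1652 lb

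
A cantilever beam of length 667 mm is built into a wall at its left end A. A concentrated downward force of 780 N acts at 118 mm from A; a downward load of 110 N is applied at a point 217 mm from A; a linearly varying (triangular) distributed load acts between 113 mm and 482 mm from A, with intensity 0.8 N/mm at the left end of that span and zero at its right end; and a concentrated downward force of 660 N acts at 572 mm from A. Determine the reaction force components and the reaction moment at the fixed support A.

Resultant of the triangular load: ½ × 0.8 × 369 = 147.6 N, acting at 236 mm from A (one-third of the span from the peak).
ΣF_x = 0: A_x = 0.
ΣF_y = 0: A_y − 780 − 110 − ½·0.8·369 − 660 = 0 → A_y = 1698 N.
ΣM about A: M_A − 780·118 − 110·217 − (½·0.8·369)·236 − 660·572 = 0 → M_A = 528300 N·mm.

A_x = 0, A_y = 1698 N, M_A = 528300 N·mm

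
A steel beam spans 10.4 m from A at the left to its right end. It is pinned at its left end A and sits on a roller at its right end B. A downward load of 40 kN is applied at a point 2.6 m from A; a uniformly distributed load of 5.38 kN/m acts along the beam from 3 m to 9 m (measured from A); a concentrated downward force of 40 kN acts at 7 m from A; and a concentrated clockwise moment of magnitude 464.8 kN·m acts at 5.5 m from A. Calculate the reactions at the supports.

A_x = 0, A_y = 12.04 kN, B_y = 100.2 kN

Resultant of the distributed load: 5.38 × 6 = 32.28 kN at 6 m from A.
ΣM about A: B_y·10.4 − 40·2.6 − (5.38·6)·6 − 40·7 − 464.8 = 0 → B_y = 1042.48/10.4 = 100.238 ≈ 100.2 kN.
ΣF_y = 0: A_y + 100.238 − 40 − 5.38·6 − 40 = 0 → A_y = 12.04 kN.
ΣF_x = 0: no horizontal applied forces, so A_x = 0.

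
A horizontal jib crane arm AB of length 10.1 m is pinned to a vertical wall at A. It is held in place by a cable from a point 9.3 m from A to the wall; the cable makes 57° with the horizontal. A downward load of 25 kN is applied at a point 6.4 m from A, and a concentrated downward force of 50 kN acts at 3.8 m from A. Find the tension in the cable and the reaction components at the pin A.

T = 44.87 kN, A_x = 24.44 kN, A_y = 37.37 kN

ΣM about A: T·sin57°·9.3 − 25·6.4 − 50·3.8 = 0 → T = 350/(9.3·0.838671) = 44.8739 ≈ 44.87 kN.
ΣF_x = 0: A_x − T·cos57° = 0 → A_x = 44.8739 × 0.544639 = 24.44 kN.
ΣF_y = 0: A_y + T·sin57° − 25 − 50 = 0 → A_y = 75 − 44.8739 × 0.838671 = 37.37 kN.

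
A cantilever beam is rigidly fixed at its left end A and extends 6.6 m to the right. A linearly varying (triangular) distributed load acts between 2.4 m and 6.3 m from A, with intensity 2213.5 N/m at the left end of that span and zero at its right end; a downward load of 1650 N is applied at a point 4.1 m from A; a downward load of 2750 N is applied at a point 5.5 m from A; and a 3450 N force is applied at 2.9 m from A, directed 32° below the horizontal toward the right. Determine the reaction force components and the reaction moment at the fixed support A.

A_x = -2926 N, A_y = 10540 N, M_A = 43160 N·m

Resultant of the triangular load: ½ × 2213.5 × 3.9 = 4316.325 N, acting at 3.7 m from A (one-third of the span from the peak).
ΣF_x = 0: A_x + 3450·cos32° = 0 → A_x = -2926 N.
ΣF_y = 0: A_y − ½·2213.5·3.9 − 1650 − 2750 − 3450·sin32° = 0 → A_y = 10540 N.
ΣM about A: M_A − (½·2213.5·3.9)·3.7 − 1650·4.1 − 2750·5.5 − 3450·sin32°·2.9 = 0 → M_A = 43160 N·m.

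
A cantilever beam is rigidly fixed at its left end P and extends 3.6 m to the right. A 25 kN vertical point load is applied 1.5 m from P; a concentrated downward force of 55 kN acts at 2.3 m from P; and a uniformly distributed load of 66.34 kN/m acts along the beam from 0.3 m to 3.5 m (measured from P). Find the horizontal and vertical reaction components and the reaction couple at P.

Resultant of the distributed load: 66.34 × 3.2 = 212.288 kN at 1.9 m from P.
ΣF_x = 0: P_x = 0.
ΣF_y = 0: P_y − 25 − 55 − 66.34·3.2 = 0 → P_y = 292.3 kN.
ΣM about P: M_P − 25·1.5 − 55·2.3 − (66.34·3.2)·1.9 = 0 → M_P = 567.3 kN·m.

P_x = 0, P_y = 292.3 kN, M_P = 567.3 kN·m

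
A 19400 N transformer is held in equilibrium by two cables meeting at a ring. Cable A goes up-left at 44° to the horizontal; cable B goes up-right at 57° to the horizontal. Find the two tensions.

T_A = 10760 N, T_B = 14220 N

ΣF_x = 0: −T_A·cos44° + T_B·cos57° = 0 → T_B = 1.32076·T_A.
ΣF_y = 0: T_A·sin44° + T_B·sin57° = 19400.
Substitute: T_A·(0.694658 + 1.32076·0.838671) = 19400 → T_A = 10763.8 ≈ 10760 N.
Then T_B = 1.32076 × 10763.8 = 14220 N.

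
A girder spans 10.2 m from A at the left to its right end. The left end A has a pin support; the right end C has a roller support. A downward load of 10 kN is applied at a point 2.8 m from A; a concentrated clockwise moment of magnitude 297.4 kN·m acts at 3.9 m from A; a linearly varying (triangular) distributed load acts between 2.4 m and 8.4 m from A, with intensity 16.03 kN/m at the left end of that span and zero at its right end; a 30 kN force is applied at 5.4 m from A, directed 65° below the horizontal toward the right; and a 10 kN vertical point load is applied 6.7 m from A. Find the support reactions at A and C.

Resultant of the triangular load: ½ × 16.03 × 6 = 48.09 kN, acting at 4.4 m from A (one-third of the span from the peak).
ΣM about A: C_y·10.2 − 10·2.8 − 297.4 − (½·16.03·6)·4.4 − 30·sin65°·5.4 − 10·6.7 = 0 → C_y = 750.818/10.2 = 73.6096 ≈ 73.61 kN.
ΣF_y = 0: A_y + 73.6096 − 10 − ½·16.03·6 − 30·sin65° − 10 = 0 → A_y = 21.67 kN.
ΣF_x = 0: A_x + 30·cos65° = 0 → A_x = -12.68 kN.

A_x = -12.68 kN, A_y = 21.67 kN, C_y = 73.61 kN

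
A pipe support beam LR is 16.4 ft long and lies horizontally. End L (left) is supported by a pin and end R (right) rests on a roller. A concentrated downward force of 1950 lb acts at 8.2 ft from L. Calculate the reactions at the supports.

Moments about L: R_y·16.4 − 1950·8.2 = 0 → R_y = 15990/16.4 = 975.0 lb.
ΣF_y = 0: L_y + 975 − 1950 = 0 → L_y = 975.0 lb.
ΣF_x = 0: no horizontal applied forces, so L_x = 0.

L_x = 0, L_y = 975.0 lb, R_y = 975.0 lb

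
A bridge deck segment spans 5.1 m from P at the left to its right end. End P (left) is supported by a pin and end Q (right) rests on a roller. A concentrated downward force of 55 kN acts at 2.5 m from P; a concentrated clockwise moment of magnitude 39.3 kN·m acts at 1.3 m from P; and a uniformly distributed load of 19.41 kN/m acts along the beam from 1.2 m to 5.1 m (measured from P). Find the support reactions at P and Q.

Resultant of the distributed load: 19.41 × 3.9 = 75.699 kN at 3.15 m from P.
ΣM about P: Q_y·5.1 − 55·2.5 − 39.3 − (19.41·3.9)·3.15 = 0 → Q_y = 415.25185/5.1 = 81.4219 ≈ 81.42 kN.
ΣF_y = 0: P_y + 81.4219 − 55 − 19.41·3.9 = 0 → P_y = 49.28 kN.
ΣF_x = 0: no horizontal applied forces, so P_x = 0.

P_x = 0, P_y = 49.28 kN, Q_y = 81.42 kN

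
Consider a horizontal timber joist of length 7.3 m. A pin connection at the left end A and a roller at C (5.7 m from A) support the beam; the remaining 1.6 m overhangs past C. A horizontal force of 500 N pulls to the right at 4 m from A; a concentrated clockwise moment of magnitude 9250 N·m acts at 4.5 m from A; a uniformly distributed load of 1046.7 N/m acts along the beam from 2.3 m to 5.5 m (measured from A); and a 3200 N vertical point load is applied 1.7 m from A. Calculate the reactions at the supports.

A_x = -500.0 N, A_y = 1681 N, C_y = 4869 N

Resultant of the distributed load: 1046.7 × 3.2 = 3349.44 N at 3.9 m from A.
ΣM about A: C_y·5.7 − 9250 − (1046.7·3.2)·3.9 − 3200·1.7 = 0 → C_y = 27752.816/5.7 = 4868.92 ≈ 4869 N.
ΣF_y = 0: A_y + 4868.92 − 1046.7·3.2 − 3200 = 0 → A_y = 1681 N.
ΣF_x = 0: A_x + 500 = 0 → A_x = -500.0 N.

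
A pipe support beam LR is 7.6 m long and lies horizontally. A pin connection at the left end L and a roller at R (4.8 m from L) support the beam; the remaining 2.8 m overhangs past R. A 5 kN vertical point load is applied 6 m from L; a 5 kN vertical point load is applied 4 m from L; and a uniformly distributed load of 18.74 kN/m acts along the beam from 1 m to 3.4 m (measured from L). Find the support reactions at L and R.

Resultant of the distributed load: 18.74 × 2.4 = 44.976 kN at 2.2 m from L.
ΣM about L: R_y·4.8 − 5·6 − 5·4 − (18.74·2.4)·2.2 = 0 → R_y = 148.9472/4.8 = 31.0307 ≈ 31.03 kN.
ΣF_y = 0: L_y + 31.0307 − 5 − 5 − 18.74·2.4 = 0 → L_y = 23.95 kN.
ΣF_x = 0: no horizontal applied forces, so L_x = 0.

L_x = 0, L_y = 23.95 kN, R_y = 31.03 kN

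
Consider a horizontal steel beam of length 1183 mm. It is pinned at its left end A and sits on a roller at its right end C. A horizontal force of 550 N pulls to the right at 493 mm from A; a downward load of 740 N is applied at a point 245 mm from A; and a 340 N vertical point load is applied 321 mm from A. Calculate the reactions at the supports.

Moments about A: C_y·1183 − 740·245 − 340·321 = 0 → C_y = 290440/1183 = 245.511 ≈ 245.5 N.
ΣF_y = 0: A_y + 245.511 − 740 − 340 = 0 → A_y = 834.5 N.
ΣF_x = 0: A_x + 550 = 0 → A_x = -550.0 N.

A_x = -550.0 N, A_y = 834.5 N, C_y = 245.5 N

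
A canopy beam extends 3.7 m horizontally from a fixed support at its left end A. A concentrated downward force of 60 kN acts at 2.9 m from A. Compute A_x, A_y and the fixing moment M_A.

ΣF_x = 0: A_x = 0.
ΣF_y = 0: A_y − 60 = 0 → A_y = 60.00 kN.
ΣM about A: M_A − 60·2.9 = 0 → M_A = 174.0 kN·m.

A_x = 0, A_y = 60.00 kN, M_A = 174.0 kN·m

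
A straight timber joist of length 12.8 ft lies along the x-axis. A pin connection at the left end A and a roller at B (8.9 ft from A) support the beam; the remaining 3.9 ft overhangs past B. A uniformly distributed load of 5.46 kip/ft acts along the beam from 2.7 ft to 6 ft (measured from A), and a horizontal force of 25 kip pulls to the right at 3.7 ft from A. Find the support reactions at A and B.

Resultant of the distributed load: 5.46 × 3.3 = 18.018 kip at 4.35 ft from A.
Taking moments about A: B_y·8.9 − (5.46·3.3)·4.35 = 0 → B_y = 78.3783/8.9 = 8.80655 ≈ 8.807 kip.
ΣF_y = 0: A_y + 8.80655 − 5.46·3.3 = 0 → A_y = 9.211 kip.
ΣF_x = 0: A_x + 25 = 0 → A_x = -25.00 kip.

A_x = -25.00 kip, A_y = 9.211 kip, B_y = 8.807 kip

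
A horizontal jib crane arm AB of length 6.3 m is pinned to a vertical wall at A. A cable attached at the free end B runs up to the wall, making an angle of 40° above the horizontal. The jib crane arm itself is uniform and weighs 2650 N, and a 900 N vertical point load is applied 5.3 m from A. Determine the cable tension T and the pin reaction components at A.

T = 3239 N, A_x = 2481 N, A_y = 1468 N

ΣM about A: T·sin40°·6.3 − 2650·3.15 − 900·5.3 = 0 → T = 13117.5/(6.3·0.642788) = 3239.24 ≈ 3239 N.
ΣF_x = 0: A_x − T·cos40° = 0 → A_x = 3239.24 × 0.766044 = 2481 N.
ΣF_y = 0: A_y + T·sin40° − 2650 − 900 = 0 → A_y = 3550 − 3239.24 × 0.642788 = 1468 N.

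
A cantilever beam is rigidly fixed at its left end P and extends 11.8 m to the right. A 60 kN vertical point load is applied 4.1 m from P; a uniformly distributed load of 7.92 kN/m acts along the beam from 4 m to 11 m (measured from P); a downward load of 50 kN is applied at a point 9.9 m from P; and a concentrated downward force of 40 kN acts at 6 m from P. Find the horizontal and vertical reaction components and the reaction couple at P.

P_x = 0, P_y = 205.4 kN, M_P = 1397 kN·m

Resultant of the distributed load: 7.92 × 7 = 55.44 kN at 7.5 m from P.
ΣF_x = 0: P_x = 0.
ΣF_y = 0: P_y − 60 − 7.92·7 − 50 − 40 = 0 → P_y = 205.4 kN.
ΣM about P: M_P − 60·4.1 − (7.92·7)·7.5 − 50·9.9 − 40·6 = 0 → M_P = 1397 kN·m.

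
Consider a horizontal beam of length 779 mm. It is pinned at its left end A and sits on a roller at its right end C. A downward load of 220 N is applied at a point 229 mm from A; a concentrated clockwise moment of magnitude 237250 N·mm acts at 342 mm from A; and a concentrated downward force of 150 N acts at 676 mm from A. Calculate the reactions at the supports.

A_x = 0, A_y = -129.4 N, C_y = 499.4 N

ΣM about A: C_y·779 − 220·229 − 237250 − 150·676 = 0 → C_y = 389030/779 = 499.397 ≈ 499.4 N.
ΣF_y = 0: A_y + 499.397 − 220 − 150 = 0 → A_y = -129.4 N.
ΣF_x = 0: no horizontal applied forces, so A_x = 0.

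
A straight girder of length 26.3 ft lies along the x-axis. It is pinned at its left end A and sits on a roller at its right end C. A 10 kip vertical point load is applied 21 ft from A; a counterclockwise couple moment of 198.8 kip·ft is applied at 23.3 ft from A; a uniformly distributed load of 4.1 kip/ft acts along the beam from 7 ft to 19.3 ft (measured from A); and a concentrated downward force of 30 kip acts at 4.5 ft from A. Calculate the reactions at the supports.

Resultant of the distributed load: 4.1 × 12.3 = 50.43 kip at 13.15 ft from A.
ΣM about A: C_y·26.3 − 10·21 + 198.8 − (4.1·12.3)·13.15 − 30·4.5 = 0 → C_y = 809.3545/26.3 = 30.7739 ≈ 30.77 kip.
ΣF_y = 0: A_y + 30.7739 − 10 − 4.1·12.3 − 30 = 0 → A_y = 59.66 kip.
ΣF_x = 0: no horizontal applied forces, so A_x = 0.

A_x = 0, A_y = 59.66 kip, C_y = 30.77 kip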